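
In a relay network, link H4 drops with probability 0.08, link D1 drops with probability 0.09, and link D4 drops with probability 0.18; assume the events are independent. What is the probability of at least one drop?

0.313496

P(none) = (1 − 0.08) × (1 − 0.09) × (1 − 0.18) = 0.92 × 0.91 × 0.82 = 0.686504
P(at least one) = 1 − 0.686504 = 0.313496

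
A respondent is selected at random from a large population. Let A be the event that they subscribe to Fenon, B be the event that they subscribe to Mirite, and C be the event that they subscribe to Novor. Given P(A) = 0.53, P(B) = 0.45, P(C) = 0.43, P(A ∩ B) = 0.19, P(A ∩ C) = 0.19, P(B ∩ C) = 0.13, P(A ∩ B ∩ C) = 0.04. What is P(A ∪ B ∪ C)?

P(A ∪ B ∪ C) = 0.53 + 0.45 + 0.43 − 0.19 − 0.19 − 0.13 + 0.04 = 0.94

0.94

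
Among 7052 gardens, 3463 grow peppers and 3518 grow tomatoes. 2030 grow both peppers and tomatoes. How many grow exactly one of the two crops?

2921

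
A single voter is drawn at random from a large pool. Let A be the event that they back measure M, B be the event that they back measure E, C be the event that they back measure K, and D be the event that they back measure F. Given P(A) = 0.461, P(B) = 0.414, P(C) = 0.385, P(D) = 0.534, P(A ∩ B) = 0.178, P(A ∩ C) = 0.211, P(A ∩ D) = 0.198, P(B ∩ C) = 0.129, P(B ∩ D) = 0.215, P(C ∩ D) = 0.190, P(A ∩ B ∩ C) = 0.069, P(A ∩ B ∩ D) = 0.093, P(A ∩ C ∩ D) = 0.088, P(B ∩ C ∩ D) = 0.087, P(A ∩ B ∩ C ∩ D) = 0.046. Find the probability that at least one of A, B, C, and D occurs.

Inclusion–exclusion gives
P(A ∪ B ∪ C ∪ D) = 0.461 + 0.414 + 0.385 + 0.534 − 0.178 − 0.211 − 0.198 − 0.129 − 0.215 − 0.190 + 0.069 + 0.093 + 0.088 + 0.087 − 0.046 = 0.964

0.964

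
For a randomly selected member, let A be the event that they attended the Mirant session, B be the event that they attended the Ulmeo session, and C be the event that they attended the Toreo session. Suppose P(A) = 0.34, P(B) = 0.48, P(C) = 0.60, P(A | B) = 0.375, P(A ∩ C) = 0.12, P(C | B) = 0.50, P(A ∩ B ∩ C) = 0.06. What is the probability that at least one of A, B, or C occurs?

0.94

P(A ∩ B) = P(B)·P(A|B) = 0.48 × 0.375 = 0.18
P(B ∩ C) = P(B)·P(C|B) = 0.48 × 0.50 = 0.24
By inclusion–exclusion:
P(A ∪ B ∪ C) = 0.34 + 0.48 + 0.60 − 0.18 − 0.12 − 0.24 + 0.06 = 0.94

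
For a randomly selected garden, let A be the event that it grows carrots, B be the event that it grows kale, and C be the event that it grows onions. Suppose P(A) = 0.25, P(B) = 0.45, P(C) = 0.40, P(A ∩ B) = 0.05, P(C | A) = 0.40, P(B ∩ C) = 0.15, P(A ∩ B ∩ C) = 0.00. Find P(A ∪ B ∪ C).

0.80

P(A ∩ C) = P(A)·P(C|A) = 0.25 × 0.40 = 0.10
Using inclusion–exclusion:
P(A ∪ B ∪ C) = 0.25 + 0.45 + 0.40 − 0.05 − 0.10 − 0.15 + 0.00 = 0.80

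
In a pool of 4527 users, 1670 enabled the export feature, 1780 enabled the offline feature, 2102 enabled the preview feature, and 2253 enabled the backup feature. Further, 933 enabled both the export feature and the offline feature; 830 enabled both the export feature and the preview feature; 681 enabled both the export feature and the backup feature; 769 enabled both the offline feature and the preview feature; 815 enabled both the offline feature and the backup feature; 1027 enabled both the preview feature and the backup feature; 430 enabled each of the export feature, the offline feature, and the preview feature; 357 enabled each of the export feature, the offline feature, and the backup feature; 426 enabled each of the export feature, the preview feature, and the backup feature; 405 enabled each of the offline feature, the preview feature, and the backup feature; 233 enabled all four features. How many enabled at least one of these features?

4135

N(≥1) = 1670 + 1780 + 2102 + 2253 − 933 − 830 − 681 − 769 − 815 − 1027 + 430 + 357 + 426 + 405 − 233 = 4135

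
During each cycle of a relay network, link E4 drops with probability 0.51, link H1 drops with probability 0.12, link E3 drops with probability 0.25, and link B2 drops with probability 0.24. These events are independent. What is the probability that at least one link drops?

Since the events are independent, P(none) is the product of the individual non-occurrence probabilities.
P(none) = (1 − 0.51) × (1 − 0.12) × (1 − 0.25) × (1 − 0.24) = 0.49 × 0.88 × 0.75 × 0.76 = 0.245784
P(at least one) = 1 − 0.245784 = 0.754216

0.754216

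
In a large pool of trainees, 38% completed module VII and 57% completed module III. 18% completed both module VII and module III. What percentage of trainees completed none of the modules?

23%

Using inclusion–exclusion:
P(at least one) = 38 + 57 − 18 = 77%
P(none) = 100% − 77% = 23%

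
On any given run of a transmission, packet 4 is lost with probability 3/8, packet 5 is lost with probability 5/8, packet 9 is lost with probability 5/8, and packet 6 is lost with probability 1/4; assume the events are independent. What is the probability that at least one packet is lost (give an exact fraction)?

1913/2048

Independence gives P(none) = ∏(1 − pᵢ).
P(none) = (1 − 3/8) × (1 − 5/8) × (1 − 5/8) × (1 − 1/4) = 5/8 × 3/8 × 3/8 × 3/4 = 135/2048
P(at least one) = 1 − 135/2048 = 1913/2048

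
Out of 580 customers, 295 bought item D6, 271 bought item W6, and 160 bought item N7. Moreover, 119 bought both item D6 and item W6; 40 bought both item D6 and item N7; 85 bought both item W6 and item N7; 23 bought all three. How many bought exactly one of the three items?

By inclusion–exclusion (exactly-one form):
|exactly one| = 295 + 271 + 160 − 2·119 − 2·40 − 2·85 + 3·23 = 307

307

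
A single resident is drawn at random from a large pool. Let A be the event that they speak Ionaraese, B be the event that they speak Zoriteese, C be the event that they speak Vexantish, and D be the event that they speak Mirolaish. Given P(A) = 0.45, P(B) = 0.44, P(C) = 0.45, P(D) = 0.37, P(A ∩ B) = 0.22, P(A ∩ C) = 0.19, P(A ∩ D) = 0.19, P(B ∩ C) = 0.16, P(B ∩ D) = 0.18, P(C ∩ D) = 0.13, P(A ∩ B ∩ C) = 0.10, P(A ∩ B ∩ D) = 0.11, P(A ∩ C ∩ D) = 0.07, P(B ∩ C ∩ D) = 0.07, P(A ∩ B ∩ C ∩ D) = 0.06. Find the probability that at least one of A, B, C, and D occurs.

0.93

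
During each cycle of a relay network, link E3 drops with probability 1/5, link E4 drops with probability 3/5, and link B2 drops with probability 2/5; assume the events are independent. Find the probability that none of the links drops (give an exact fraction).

24/125

P(none) = (1 − 1/5) × (1 − 3/5) × (1 − 2/5) = 4/5 × 2/5 × 3/5 = 24/125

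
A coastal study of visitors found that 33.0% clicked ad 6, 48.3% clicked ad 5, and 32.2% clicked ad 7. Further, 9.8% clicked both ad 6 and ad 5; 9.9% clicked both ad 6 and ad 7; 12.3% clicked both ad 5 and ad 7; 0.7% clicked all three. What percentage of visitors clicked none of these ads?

17.8%

P(union) = 33.0 + 48.3 + 32.2 − 9.8 − 9.9 − 12.3 + 0.7 = 82.2%
P(none) = 100% − 82.2% = 17.8%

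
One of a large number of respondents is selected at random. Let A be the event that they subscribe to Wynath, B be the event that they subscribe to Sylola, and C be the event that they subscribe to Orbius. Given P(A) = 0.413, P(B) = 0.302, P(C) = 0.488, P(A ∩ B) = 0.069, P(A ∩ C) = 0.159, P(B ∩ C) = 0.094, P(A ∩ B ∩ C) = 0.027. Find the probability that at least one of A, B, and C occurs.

0.908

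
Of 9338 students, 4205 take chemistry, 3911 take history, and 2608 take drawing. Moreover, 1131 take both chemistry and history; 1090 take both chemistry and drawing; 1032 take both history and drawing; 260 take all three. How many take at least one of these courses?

Using inclusion–exclusion:
N(≥1) = 4205 + 3911 + 2608 − 1131 − 1090 − 1032 + 260 = 7731

7731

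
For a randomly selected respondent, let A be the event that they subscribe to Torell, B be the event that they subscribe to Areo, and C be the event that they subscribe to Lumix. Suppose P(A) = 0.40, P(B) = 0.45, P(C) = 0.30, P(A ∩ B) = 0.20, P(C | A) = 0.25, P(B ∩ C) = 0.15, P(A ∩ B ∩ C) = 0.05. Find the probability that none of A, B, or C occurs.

P(A ∩ C) = P(A)·P(C|A) = 0.40 × 0.25 = 0.10
P(A ∪ B ∪ C) = 0.40 + 0.45 + 0.30 − 0.20 − 0.10 − 0.15 + 0.05 = 0.75
P(none) = 1 − 0.75 = 0.25

0.25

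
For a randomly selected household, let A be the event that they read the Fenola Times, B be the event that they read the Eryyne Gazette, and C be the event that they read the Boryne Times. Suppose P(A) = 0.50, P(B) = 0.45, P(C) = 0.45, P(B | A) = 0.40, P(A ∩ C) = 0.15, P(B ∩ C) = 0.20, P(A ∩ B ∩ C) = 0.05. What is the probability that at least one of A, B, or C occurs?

P(A ∩ B) = P(A)·P(B|A) = 0.50 × 0.40 = 0.20
P(A ∪ B ∪ C) = 0.50 + 0.45 + 0.45 − 0.20 − 0.15 − 0.20 + 0.05 = 0.90

0.90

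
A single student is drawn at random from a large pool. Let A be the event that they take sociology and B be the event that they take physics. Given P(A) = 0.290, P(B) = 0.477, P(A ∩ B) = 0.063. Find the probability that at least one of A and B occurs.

0.704

Using inclusion–exclusion:
P(A ∪ B) = 0.290 + 0.477 − 0.063 = 0.704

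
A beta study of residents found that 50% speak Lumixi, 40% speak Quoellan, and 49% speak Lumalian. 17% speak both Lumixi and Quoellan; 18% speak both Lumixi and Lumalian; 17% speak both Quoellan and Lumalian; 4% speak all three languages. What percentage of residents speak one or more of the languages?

P(at least one) = 50 + 40 + 49 − 17 − 18 − 17 + 4 = 91%

91%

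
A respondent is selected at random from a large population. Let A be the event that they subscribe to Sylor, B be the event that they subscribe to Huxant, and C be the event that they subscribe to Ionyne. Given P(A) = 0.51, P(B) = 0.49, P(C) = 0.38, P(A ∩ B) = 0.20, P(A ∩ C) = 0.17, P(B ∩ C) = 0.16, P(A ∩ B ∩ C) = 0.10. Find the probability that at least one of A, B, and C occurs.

0.95

Apply inclusion-exclusion:
P(A ∪ B ∪ C) = 0.51 + 0.49 + 0.38 − 0.20 − 0.17 − 0.16 + 0.10 = 0.95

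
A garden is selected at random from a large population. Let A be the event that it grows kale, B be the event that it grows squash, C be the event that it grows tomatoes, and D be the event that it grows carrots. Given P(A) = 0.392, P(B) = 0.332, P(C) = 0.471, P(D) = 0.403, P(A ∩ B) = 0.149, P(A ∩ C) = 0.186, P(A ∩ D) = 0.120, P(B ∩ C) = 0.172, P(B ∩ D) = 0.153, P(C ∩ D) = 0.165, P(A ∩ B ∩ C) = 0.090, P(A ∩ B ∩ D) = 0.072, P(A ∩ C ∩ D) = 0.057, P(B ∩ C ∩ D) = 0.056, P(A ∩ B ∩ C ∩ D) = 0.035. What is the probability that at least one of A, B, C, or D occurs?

0.893

By inclusion-exclusion,
P(A ∪ B ∪ C ∪ D) = 0.392 + 0.332 + 0.471 + 0.403 − 0.149 − 0.186 − 0.120 − 0.172 − 0.153 − 0.165 + 0.090 + 0.072 + 0.057 + 0.056 − 0.035 = 0.893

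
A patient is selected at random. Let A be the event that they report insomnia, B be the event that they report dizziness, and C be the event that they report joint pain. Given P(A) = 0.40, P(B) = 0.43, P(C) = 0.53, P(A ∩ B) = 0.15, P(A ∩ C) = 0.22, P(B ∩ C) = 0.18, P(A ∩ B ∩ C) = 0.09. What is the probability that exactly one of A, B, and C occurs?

0.53

P(exactly one) = 0.40 + 0.43 + 0.53 − 2·0.15 − 2·0.22 − 2·0.18 + 3·0.09 = 0.53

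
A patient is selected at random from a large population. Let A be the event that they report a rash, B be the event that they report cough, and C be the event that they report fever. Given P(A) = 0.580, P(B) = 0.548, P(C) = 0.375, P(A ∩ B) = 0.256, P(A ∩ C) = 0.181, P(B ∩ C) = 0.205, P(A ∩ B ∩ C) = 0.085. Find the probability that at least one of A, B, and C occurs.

0.946

By inclusion-exclusion,
P(A ∪ B ∪ C) = 0.580 + 0.548 + 0.375 − 0.256 − 0.181 − 0.205 + 0.085 = 0.946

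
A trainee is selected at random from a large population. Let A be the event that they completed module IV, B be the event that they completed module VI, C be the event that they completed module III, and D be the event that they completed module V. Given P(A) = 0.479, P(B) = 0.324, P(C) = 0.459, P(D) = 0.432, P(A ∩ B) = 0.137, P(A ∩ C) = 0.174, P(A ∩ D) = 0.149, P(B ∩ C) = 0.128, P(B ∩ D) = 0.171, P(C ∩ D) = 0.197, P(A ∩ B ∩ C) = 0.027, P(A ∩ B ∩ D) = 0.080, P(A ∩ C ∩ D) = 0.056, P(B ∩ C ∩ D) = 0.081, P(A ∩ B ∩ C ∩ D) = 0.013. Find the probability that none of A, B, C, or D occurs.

P(A ∪ B ∪ C ∪ D) = 0.479 + 0.324 + 0.459 + 0.432 − 0.137 − 0.174 − 0.149 − 0.128 − 0.171 − 0.197 + 0.027 + 0.080 + 0.056 + 0.081 − 0.013 = 0.969
P(none) = 1 − 0.969 = 0.031

0.031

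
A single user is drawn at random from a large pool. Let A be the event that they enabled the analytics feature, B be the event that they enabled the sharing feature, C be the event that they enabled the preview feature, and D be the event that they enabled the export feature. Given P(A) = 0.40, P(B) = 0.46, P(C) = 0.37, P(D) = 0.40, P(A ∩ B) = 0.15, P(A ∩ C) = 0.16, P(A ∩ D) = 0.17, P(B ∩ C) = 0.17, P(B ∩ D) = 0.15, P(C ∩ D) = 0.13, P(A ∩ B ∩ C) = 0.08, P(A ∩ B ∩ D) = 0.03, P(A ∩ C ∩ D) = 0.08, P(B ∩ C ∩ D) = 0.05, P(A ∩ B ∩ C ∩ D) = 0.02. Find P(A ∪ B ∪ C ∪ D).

By inclusion-exclusion,
P(A ∪ B ∪ C ∪ D) = 0.40 + 0.46 + 0.37 + 0.40 − 0.15 − 0.16 − 0.17 − 0.17 − 0.15 − 0.13 + 0.08 + 0.03 + 0.08 + 0.05 − 0.02 = 0.92

0.92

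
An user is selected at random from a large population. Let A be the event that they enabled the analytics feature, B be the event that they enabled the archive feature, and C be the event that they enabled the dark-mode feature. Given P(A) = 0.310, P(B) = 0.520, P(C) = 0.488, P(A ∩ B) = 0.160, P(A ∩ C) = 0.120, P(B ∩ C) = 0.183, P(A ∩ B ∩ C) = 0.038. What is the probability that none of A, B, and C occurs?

P(A ∪ B ∪ C) = 0.310 + 0.520 + 0.488 − 0.160 − 0.120 − 0.183 + 0.038 = 0.893
P(none) = 1 − 0.893 = 0.107

0.107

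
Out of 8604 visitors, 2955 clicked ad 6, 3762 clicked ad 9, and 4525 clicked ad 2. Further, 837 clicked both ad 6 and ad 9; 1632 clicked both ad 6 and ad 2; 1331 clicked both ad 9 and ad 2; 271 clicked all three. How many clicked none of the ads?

891

By inclusion–exclusion:
N(≥1) = 2955 + 3762 + 4525 − 837 − 1632 − 1331 + 271 = 7713
None: 8604 − 7713 = 891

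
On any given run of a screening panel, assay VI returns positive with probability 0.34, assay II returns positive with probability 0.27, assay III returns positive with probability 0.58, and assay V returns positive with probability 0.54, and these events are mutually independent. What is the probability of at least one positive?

0.90691624

P(none) = (1 − 0.34) × (1 − 0.27) × (1 − 0.58) × (1 − 0.54) = 0.66 × 0.73 × 0.42 × 0.46 = 0.09308376
P(at least one) = 1 − 0.09308376 = 0.90691624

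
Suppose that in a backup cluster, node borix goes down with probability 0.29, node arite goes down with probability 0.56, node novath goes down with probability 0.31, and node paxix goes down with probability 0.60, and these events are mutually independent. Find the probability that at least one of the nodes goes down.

0.9137776

P(none) = (1 − 0.29) × (1 − 0.56) × (1 − 0.31) × (1 − 0.60) = 0.71 × 0.44 × 0.69 × 0.40 = 0.0862224
P(at least one) = 1 − 0.0862224 = 0.9137776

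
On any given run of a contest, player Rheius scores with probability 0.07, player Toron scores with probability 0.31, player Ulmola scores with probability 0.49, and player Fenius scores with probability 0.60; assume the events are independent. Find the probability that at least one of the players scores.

Since the events are independent, P(none) is the product of the individual non-occurrence probabilities.
P(none) = (1 − 0.07) × (1 − 0.31) × (1 − 0.49) × (1 − 0.60) = 0.93 × 0.69 × 0.51 × 0.40 = 0.1309068
P(at least one) = 1 − 0.1309068 = 0.8690932

0.8690932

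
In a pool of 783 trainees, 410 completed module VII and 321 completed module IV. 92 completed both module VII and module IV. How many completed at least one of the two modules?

639

Inclusion–exclusion gives
|union| = 410 + 321 − 92 = 639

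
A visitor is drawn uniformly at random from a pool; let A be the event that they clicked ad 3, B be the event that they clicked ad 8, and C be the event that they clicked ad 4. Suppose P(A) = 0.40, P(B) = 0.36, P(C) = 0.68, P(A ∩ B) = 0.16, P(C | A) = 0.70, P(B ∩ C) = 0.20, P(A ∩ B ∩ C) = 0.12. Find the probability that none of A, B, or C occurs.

P(A ∩ C) = P(A)·P(C|A) = 0.40 × 0.70 = 0.28
Inclusion–exclusion gives
P(A ∪ B ∪ C) = 0.40 + 0.36 + 0.68 − 0.16 − 0.28 − 0.20 + 0.12 = 0.92
P(none) = 1 − 0.92 = 0.08

0.08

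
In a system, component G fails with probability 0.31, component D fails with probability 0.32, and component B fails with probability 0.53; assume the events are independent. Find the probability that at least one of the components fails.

Since the events are independent, P(none) is the product of the individual non-occurrence probabilities.
P(none) = (1 − 0.31) × (1 − 0.32) × (1 − 0.53) = 0.69 × 0.68 × 0.47 = 0.220524
P(at least one) = 1 − 0.220524 = 0.779476

0.779476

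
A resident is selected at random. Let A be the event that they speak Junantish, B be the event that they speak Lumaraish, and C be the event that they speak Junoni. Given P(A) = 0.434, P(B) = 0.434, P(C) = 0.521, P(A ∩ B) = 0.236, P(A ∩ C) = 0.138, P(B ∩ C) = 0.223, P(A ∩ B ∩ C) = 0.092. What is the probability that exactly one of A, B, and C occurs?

P(exactly one) = 0.434 + 0.434 + 0.521 − 2·0.236 − 2·0.138 − 2·0.223 + 3·0.092 = 0.471

0.471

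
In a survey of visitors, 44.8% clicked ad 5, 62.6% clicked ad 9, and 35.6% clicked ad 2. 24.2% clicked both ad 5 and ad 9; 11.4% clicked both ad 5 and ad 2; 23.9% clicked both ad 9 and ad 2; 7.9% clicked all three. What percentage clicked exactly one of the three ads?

47.7%

By inclusion–exclusion (exactly-one form):
P(exactly one) = 44.8 + 62.6 + 35.6 − 2·24.2 − 2·11.4 − 2·23.9 + 3·7.9 = 47.7%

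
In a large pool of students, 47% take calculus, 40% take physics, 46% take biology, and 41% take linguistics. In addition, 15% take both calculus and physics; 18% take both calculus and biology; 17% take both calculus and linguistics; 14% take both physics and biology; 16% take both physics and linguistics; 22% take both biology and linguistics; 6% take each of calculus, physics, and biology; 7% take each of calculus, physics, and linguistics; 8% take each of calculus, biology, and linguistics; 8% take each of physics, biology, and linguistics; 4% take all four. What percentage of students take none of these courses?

By inclusion–exclusion:
P(≥1) = 47 + 40 + 46 + 41 − 15 − 18 − 17 − 14 − 16 − 22 + 6 + 7 + 8 + 8 − 4 = 97%
P(none) = 100% − 97% = 3%

3%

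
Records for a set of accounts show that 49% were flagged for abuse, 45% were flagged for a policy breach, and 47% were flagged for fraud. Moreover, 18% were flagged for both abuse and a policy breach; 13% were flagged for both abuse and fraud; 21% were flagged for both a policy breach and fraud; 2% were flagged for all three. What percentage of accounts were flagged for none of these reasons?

9%

By inclusion–exclusion:
P(union) = 49 + 45 + 47 − 18 − 13 − 21 + 2 = 91%
P(none) = 100% − 91% = 9%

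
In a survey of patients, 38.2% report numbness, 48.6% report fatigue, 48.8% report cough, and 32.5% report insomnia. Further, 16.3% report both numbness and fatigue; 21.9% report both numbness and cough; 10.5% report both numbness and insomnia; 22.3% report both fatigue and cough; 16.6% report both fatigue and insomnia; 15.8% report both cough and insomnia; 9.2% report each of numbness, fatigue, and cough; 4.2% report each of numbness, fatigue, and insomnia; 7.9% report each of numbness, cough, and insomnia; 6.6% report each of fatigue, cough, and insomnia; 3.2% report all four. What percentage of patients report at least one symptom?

Inclusion–exclusion gives
P(at least one) = 38.2 + 48.6 + 48.8 + 32.5 − 16.3 − 21.9 − 10.5 − 22.3 − 16.6 − 15.8 + 9.2 + 4.2 + 7.9 + 6.6 − 3.2 = 89.4%

89.4%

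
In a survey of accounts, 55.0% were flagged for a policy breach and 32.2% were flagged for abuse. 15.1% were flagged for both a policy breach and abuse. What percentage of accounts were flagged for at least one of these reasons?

72.1%

P(at least one) = 55.0 + 32.2 − 15.1 = 72.1%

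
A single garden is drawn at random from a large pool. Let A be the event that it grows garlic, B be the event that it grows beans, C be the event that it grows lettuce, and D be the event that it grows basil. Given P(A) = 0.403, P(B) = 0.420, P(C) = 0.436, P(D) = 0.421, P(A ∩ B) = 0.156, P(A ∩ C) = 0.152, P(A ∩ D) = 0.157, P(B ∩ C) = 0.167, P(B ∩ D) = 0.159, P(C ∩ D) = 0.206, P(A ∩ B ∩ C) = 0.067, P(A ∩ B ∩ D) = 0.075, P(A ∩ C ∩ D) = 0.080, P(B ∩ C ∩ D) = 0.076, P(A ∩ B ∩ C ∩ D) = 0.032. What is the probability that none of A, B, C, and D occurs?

0.051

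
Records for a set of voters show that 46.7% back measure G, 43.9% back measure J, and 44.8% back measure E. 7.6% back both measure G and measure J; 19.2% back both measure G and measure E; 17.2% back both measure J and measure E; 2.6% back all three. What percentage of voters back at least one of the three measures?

94.0%

P(at least one) = 46.7 + 43.9 + 44.8 − 7.6 − 19.2 − 17.2 + 2.6 = 94.0%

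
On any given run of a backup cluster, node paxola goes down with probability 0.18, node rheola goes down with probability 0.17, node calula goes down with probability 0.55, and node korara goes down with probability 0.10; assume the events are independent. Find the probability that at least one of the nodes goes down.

Since the events are independent, P(none) is the product of the individual non-occurrence probabilities.
P(none) = (1 − 0.18) × (1 − 0.17) × (1 − 0.55) × (1 − 0.10) = 0.82 × 0.83 × 0.45 × 0.90 = 0.275643
P(at least one) = 1 − 0.275643 = 0.724357

0.724357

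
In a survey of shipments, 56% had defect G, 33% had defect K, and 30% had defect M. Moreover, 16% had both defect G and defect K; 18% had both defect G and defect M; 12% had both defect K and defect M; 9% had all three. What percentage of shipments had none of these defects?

P(at least one) = 56 + 33 + 30 − 16 − 18 − 12 + 9 = 82%
P(none) = 100% − 82% = 18%

18%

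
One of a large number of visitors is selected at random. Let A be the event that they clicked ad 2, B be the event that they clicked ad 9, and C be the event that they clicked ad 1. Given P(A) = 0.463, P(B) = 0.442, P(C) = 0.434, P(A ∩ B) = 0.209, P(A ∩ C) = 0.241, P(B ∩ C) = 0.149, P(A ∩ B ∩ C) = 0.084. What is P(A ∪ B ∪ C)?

0.824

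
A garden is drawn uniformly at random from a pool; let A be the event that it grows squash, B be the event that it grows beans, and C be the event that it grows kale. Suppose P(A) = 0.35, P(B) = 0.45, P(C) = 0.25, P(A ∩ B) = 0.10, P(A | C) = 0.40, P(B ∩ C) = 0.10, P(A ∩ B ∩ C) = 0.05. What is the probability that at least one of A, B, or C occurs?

P(A ∩ C) = P(C)·P(A|C) = 0.25 × 0.40 = 0.10
P(A ∪ B ∪ C) = 0.35 + 0.45 + 0.25 − 0.10 − 0.10 − 0.10 + 0.05 = 0.80

0.80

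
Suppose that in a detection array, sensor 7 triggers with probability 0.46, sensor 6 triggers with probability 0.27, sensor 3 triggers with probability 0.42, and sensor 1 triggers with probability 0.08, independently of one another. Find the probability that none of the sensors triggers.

0.21034512

P(none) = (1 − 0.46) × (1 − 0.27) × (1 − 0.42) × (1 − 0.08) = 0.54 × 0.73 × 0.58 × 0.92 = 0.21034512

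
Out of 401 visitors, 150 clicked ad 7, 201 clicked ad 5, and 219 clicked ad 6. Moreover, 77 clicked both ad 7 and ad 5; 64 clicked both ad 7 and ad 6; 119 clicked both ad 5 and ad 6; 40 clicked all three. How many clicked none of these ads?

51

Inclusion–exclusion gives
|at least one| = 150 + 201 + 219 − 77 − 64 − 119 + 40 = 350
None: 401 − 350 = 51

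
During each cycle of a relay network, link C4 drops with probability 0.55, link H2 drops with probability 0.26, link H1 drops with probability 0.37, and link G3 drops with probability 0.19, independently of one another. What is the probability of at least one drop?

Since the events are independent, P(none) is the product of the individual non-occurrence probabilities.
P(none) = (1 − 0.55) × (1 − 0.26) × (1 − 0.37) × (1 − 0.19) = 0.45 × 0.74 × 0.63 × 0.81 = 0.1699299
P(at least one) = 1 − 0.1699299 = 0.8300701

0.8300701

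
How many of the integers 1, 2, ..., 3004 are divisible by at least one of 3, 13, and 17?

1001 + 231 + 176 − 77 − 58 − 13 + 4 = 1264

1264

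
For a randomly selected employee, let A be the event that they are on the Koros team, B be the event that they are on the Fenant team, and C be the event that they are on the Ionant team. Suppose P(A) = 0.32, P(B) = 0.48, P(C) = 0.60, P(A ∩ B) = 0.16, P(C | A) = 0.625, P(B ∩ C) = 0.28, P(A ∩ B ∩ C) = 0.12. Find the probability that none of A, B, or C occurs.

0.12

P(A ∩ C) = P(A)·P(C|A) = 0.32 × 0.625 = 0.20
By inclusion-exclusion,
P(A ∪ B ∪ C) = 0.32 + 0.48 + 0.60 − 0.16 − 0.20 − 0.28 + 0.12 = 0.88
P(none) = 1 − 0.88 = 0.12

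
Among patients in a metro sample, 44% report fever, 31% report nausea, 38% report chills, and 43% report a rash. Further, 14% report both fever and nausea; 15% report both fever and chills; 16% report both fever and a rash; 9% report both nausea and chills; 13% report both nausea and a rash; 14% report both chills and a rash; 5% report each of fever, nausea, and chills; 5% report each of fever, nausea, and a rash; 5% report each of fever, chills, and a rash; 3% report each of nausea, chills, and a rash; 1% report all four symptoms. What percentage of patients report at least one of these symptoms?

92%

P(≥1) = 44 + 31 + 38 + 43 − 14 − 15 − 16 − 9 − 13 − 14 + 5 + 5 + 5 + 3 − 1 = 92%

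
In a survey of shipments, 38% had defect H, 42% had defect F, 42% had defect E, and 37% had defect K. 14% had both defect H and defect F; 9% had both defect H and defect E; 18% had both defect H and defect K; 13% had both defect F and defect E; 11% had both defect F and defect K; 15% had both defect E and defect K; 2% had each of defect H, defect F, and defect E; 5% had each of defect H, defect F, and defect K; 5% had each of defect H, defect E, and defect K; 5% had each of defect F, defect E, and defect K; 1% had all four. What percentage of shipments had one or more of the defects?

95%

Using inclusion–exclusion:
P(≥1) = 38 + 42 + 42 + 37 − 14 − 9 − 18 − 13 − 11 − 15 + 2 + 5 + 5 + 5 − 1 = 95%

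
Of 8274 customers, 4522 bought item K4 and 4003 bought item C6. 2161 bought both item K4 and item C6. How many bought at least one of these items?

By inclusion–exclusion:
|union| = 4522 + 4003 − 2161 = 6364

6364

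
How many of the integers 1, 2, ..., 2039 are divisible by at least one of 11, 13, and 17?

427

Using inclusion–exclusion:
185 + 156 + 119 − 14 − 10 − 9 + 0 = 427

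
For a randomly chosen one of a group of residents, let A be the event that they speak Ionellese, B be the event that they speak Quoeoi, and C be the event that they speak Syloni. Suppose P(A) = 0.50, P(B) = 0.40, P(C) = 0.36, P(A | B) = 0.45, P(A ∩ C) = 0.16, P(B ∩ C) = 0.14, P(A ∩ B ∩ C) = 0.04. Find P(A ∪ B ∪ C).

P(A ∩ B) = P(B)·P(A|B) = 0.40 × 0.45 = 0.18
By inclusion–exclusion:
P(A ∪ B ∪ C) = 0.50 + 0.40 + 0.36 − 0.18 − 0.16 − 0.14 + 0.04 = 0.82

0.82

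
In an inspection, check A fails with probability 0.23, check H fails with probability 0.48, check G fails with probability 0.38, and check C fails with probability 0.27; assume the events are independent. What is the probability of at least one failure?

0.81877896

P(none) = (1 − 0.23) × (1 − 0.48) × (1 − 0.38) × (1 − 0.27) = 0.77 × 0.52 × 0.62 × 0.73 = 0.18122104
P(at least one) = 1 − 0.18122104 = 0.81877896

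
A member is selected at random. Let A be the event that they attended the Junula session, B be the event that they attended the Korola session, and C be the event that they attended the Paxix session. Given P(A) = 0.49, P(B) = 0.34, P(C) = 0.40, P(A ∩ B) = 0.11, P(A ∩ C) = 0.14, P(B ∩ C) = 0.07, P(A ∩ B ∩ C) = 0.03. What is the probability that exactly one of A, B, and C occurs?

By inclusion–exclusion (exactly-one form):
P(exactly one) = 0.49 + 0.34 + 0.40 − 2·0.11 − 2·0.14 − 2·0.07 + 3·0.03 = 0.68

0.68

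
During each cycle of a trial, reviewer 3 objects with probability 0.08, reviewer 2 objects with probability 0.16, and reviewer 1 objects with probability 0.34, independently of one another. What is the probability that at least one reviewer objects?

P(none) = (1 − 0.08) × (1 − 0.16) × (1 − 0.34) = 0.92 × 0.84 × 0.66 = 0.510048
P(at least one) = 1 − 0.510048 = 0.489952

0.489952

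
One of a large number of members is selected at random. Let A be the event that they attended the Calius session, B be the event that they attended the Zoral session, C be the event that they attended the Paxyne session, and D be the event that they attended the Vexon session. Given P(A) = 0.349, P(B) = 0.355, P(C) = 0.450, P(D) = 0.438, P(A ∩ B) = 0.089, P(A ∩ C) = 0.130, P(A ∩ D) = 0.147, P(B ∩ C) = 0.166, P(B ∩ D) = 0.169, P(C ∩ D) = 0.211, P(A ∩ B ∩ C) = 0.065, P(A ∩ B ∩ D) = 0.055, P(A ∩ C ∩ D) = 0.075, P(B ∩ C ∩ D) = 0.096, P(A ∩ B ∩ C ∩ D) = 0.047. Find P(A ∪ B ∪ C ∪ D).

By inclusion–exclusion:
P(A ∪ B ∪ C ∪ D) = 0.349 + 0.355 + 0.450 + 0.438 − 0.089 − 0.130 − 0.147 − 0.166 − 0.169 − 0.211 + 0.065 + 0.055 + 0.075 + 0.096 − 0.047 = 0.924

0.924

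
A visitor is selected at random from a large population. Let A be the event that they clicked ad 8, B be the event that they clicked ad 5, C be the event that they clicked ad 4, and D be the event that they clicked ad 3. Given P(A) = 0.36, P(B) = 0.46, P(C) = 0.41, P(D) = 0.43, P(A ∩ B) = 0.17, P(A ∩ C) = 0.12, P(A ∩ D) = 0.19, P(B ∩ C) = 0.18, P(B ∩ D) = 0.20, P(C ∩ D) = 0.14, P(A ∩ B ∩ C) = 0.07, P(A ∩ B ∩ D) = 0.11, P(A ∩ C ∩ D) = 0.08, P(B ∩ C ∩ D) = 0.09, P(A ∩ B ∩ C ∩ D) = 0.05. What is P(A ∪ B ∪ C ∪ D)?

0.96

P(A ∪ B ∪ C ∪ D) = 0.36 + 0.46 + 0.41 + 0.43 − 0.17 − 0.12 − 0.19 − 0.18 − 0.20 − 0.14 + 0.07 + 0.11 + 0.08 + 0.09 − 0.05 = 0.96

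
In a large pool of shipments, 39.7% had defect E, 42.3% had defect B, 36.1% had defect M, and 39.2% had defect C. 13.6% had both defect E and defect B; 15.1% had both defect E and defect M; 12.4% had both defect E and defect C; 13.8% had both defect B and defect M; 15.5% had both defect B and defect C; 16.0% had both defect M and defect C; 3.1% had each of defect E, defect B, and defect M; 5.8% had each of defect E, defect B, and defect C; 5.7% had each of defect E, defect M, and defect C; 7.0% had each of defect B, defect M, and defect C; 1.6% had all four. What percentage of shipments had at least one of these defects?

P(≥1) = 39.7 + 42.3 + 36.1 + 39.2 − 13.6 − 15.1 − 12.4 − 13.8 − 15.5 − 16.0 + 3.1 + 5.8 + 5.7 + 7.0 − 1.6 = 90.9%

90.9%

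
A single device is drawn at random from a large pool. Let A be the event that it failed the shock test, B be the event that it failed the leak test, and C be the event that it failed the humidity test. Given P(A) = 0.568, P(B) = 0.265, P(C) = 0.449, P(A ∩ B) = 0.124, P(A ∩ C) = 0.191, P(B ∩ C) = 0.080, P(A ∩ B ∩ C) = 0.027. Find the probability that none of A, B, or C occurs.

0.086

By inclusion-exclusion,
P(A ∪ B ∪ C) = 0.568 + 0.265 + 0.449 − 0.124 − 0.191 − 0.080 + 0.027 = 0.914
P(none) = 1 − 0.914 = 0.086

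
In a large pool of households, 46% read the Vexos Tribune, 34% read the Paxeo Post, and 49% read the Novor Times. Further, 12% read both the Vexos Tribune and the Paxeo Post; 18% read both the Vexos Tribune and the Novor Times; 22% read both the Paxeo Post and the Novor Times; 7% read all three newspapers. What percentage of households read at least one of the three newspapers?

P(at least one) = 46 + 34 + 49 − 12 − 18 − 22 + 7 = 84%

84%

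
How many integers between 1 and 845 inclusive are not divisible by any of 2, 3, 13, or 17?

422 + 281 + 65 + 49 − 140 − 32 − 24 − 21 − 16 − 3 + 10 + 8 + 1 + 1 − 0 = 601
845 − 601 = 244

244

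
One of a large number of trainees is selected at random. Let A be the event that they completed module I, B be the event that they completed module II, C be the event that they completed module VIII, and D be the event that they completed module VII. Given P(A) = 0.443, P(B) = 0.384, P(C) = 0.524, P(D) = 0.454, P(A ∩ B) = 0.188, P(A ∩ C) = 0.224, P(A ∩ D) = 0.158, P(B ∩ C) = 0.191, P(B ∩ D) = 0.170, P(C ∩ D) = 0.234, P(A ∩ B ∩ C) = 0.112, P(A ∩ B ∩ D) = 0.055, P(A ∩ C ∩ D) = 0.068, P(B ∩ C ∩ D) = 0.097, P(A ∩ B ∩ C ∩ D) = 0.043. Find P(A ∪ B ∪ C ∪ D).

0.929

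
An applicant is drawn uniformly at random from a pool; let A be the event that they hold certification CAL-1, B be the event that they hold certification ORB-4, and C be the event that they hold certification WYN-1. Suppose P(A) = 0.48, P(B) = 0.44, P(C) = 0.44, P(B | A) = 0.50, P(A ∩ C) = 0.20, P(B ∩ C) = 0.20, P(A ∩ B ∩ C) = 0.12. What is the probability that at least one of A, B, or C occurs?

0.84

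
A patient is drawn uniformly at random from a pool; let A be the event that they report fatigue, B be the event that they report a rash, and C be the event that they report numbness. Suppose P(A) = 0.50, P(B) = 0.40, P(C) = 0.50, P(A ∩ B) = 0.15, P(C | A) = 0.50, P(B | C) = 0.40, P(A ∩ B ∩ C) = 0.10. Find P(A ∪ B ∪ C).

0.90

P(A ∩ C) = P(A)·P(C|A) = 0.50 × 0.50 = 0.25
P(B ∩ C) = P(C)·P(B|C) = 0.50 × 0.40 = 0.20
By inclusion-exclusion,
P(A ∪ B ∪ C) = 0.50 + 0.40 + 0.50 − 0.15 − 0.25 − 0.20 + 0.10 = 0.90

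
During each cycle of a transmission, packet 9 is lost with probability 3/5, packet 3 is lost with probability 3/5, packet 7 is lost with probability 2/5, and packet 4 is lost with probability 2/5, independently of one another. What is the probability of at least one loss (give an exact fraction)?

589/625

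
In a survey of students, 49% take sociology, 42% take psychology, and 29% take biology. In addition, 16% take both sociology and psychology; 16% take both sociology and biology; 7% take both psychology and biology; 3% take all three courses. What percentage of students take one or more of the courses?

84%

By inclusion–exclusion:
P(union) = 49 + 42 + 29 − 16 − 16 − 7 + 3 = 84%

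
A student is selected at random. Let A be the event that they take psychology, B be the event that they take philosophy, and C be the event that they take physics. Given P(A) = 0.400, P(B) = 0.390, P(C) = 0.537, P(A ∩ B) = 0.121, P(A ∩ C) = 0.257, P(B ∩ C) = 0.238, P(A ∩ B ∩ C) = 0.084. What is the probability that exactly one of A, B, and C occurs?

P(exactly one) = 0.400 + 0.390 + 0.537 − 2·0.121 − 2·0.257 − 2·0.238 + 3·0.084 = 0.347

0.347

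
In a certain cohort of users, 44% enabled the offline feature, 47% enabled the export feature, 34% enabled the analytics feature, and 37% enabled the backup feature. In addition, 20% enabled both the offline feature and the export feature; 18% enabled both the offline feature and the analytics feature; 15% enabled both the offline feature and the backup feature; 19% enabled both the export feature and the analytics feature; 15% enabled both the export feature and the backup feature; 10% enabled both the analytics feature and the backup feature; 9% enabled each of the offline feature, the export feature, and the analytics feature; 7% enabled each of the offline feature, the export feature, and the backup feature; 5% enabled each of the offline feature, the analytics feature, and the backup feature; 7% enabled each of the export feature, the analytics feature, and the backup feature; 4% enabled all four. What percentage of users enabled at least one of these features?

89%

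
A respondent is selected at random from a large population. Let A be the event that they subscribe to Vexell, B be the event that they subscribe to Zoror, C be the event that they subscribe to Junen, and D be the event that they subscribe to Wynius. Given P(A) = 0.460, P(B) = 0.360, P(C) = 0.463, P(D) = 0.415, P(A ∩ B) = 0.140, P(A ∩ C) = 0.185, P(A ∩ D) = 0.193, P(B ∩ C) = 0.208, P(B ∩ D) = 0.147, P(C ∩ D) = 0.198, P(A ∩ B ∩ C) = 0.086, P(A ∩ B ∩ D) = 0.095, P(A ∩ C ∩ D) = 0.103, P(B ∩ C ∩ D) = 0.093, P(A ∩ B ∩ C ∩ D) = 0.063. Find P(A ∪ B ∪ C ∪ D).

0.941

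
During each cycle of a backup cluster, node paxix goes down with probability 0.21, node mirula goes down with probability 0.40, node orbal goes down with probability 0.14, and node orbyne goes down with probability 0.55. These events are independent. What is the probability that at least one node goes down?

0.816562

Since the events are independent, P(none) is the product of the individual non-occurrence probabilities.
P(none) = (1 − 0.21) × (1 − 0.40) × (1 − 0.14) × (1 − 0.55) = 0.79 × 0.60 × 0.86 × 0.45 = 0.183438
P(at least one) = 1 − 0.183438 = 0.816562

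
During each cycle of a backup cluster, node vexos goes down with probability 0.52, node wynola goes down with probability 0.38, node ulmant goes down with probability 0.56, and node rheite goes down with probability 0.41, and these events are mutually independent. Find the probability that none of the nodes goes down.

0.07725696

Independence gives P(none) = ∏(1 − pᵢ).
P(none) = (1 − 0.52) × (1 − 0.38) × (1 − 0.56) × (1 − 0.41) = 0.48 × 0.62 × 0.44 × 0.59 = 0.07725696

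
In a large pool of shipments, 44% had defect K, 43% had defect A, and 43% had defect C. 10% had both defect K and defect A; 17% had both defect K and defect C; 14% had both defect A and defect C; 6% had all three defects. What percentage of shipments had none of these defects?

P(union) = 44 + 43 + 43 − 10 − 17 − 14 + 6 = 95%
P(none) = 100% − 95% = 5%

5%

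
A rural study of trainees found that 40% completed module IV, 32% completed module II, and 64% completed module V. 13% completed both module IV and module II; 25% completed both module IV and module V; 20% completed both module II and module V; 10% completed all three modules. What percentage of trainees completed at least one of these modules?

By inclusion–exclusion:
P(at least one) = 40 + 32 + 64 − 13 − 25 − 20 + 10 = 88%

88%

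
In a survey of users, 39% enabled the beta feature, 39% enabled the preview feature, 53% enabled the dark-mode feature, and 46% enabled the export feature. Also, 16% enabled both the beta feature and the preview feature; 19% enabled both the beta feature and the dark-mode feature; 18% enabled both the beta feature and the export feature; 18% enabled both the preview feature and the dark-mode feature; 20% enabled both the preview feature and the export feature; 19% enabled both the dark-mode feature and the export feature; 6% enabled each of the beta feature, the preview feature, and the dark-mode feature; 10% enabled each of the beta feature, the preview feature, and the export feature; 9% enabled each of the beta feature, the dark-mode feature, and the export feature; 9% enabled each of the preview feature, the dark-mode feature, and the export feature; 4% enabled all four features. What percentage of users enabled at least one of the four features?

97%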